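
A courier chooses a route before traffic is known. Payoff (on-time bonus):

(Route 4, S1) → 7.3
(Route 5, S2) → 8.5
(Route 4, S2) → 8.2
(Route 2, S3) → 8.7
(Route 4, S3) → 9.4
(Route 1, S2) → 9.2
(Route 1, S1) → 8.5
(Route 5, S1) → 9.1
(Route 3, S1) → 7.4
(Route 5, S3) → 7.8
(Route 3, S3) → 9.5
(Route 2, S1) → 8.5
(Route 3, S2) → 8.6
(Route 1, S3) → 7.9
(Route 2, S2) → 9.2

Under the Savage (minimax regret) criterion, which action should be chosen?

Column bests: S1=9.1, S2=9.2, S3=9.5.
Route 1 regrets: 0.6, 0.0, 1.6 → max 1.6
Route 2 regrets: 0.6, 0.0, 0.8 → max 0.8
Route 3 regrets: 1.7, 0.6, 0.0 → max 1.7
Route 4 regrets: 1.8, 1.0, 0.1 → max 1.8
Route 5 regrets: 0.0, 0.7, 1.7 → max 1.7
Smallest max regret = 0.8 → Route 2.

Route 2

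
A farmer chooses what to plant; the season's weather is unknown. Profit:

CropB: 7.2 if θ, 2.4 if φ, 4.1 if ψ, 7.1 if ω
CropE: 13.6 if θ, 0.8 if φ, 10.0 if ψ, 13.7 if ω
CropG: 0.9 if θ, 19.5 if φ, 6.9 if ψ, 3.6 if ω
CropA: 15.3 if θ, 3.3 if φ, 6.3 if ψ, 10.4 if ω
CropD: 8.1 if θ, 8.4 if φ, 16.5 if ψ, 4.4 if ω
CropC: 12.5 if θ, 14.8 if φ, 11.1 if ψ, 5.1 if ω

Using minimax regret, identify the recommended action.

Column bests: θ=15.3, φ=19.5, ψ=16.5, ω=13.7.
CropB regrets: 8.1, 17.1, 12.4, 6.6 → max 17.1
CropE regrets: 1.7, 18.7, 6.5, 0.0 → max 18.7
CropG regrets: 14.4, 0.0, 9.6, 10.1 → max 14.4
CropA regrets: 0.0, 16.2, 10.2, 3.3 → max 16.2
CropD regrets: 7.2, 11.1, 0.0, 9.3 → max 11.1
CropC regrets: 2.8, 4.7, 5.4, 8.6 → max 8.6
Smallest max regret = 8.6 → CropC.

CropC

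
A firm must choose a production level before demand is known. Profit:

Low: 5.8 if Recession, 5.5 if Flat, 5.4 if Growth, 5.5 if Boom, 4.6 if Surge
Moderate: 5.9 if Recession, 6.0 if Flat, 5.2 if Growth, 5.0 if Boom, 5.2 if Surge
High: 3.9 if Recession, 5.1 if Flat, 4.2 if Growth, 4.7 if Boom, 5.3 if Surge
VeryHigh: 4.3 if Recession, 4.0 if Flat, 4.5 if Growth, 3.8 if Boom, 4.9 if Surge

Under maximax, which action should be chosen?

Moderate

Row maxima: Low=5.8, Moderate=6.0, High=5.3, VeryHigh=4.9
Best best-case = 6.0 → Moderate.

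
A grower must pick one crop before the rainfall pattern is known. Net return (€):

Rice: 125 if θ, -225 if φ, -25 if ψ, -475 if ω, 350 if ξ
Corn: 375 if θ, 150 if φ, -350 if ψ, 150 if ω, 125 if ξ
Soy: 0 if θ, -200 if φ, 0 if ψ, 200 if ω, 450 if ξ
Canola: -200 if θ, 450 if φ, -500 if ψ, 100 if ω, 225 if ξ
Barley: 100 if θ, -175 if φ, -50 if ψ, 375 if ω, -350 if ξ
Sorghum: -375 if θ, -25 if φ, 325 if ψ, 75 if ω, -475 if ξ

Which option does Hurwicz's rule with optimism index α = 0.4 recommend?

Rice: 0.4·350 + 0.6·(-475) = -145
Corn: 0.4·375 + 0.6·(-350) = -60
Soy: 0.4·450 + 0.6·(-200) = 60
Canola: 0.4·450 + 0.6·(-500) = -120
Barley: 0.4·375 + 0.6·(-350) = -60
Sorghum: 0.4·325 + 0.6·(-475) = -155
Highest Hurwicz score = 60 → Soy.

Soy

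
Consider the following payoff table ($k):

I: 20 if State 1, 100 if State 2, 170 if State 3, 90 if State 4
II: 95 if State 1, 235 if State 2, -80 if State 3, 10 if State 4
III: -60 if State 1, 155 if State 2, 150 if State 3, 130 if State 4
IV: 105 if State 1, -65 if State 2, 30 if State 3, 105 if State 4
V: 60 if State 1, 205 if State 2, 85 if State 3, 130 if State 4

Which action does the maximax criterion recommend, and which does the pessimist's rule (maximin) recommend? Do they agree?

Row maxima: I=170, II=235, III=155, IV=105, V=205
Best best-case = 235 → II.
Row minima: I=20, II=-80, III=-60, IV=-65, V=60
Best worst-case = 60 → V.

maximax → II; maximin → V (disagree)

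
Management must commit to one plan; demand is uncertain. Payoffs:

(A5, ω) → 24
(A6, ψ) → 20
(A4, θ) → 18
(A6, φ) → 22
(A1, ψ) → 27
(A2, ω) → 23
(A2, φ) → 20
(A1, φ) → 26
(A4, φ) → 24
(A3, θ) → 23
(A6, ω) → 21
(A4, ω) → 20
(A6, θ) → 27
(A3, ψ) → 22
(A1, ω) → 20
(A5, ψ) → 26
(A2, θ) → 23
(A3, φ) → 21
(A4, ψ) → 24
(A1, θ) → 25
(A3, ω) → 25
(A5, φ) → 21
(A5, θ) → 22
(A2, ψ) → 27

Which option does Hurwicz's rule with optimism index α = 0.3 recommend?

A1: 0.3·27 + 0.7·20 = 22.1
A2: 0.3·27 + 0.7·20 = 22.1
A3: 0.3·25 + 0.7·21 = 22.2
A4: 0.3·24 + 0.7·18 = 19.8
A5: 0.3·26 + 0.7·21 = 22.5
A6: 0.3·27 + 0.7·20 = 22.1
Highest Hurwicz score = 22.5 → A5.

A5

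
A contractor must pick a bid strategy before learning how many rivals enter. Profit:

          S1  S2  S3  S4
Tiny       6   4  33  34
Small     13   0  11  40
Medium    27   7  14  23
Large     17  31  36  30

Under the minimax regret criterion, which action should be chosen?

Column bests: S1=27, S2=31, S3=36, S4=40.
Tiny regrets: 21, 27, 3, 6 → max 27
Small regrets: 14, 31, 25, 0 → max 31
Medium regrets: 0, 24, 22, 17 → max 24
Large regrets: 10, 0, 0, 10 → max 10
Smallest max regret = 10 → Large.

Large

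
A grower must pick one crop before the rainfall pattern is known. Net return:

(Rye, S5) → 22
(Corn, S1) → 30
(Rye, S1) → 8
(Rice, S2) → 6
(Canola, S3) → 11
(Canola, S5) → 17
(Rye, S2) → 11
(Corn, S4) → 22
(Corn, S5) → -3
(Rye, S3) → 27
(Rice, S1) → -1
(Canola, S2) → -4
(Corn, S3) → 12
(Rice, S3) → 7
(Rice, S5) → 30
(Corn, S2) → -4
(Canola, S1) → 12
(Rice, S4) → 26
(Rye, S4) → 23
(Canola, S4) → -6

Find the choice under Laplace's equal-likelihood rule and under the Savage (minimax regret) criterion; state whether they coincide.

Row averages: Corn=11.4, Rice=13.6, Rye=18.2, Canola=6
Highest average = 18.2 → Rye.
Column bests: S1=30, S2=11, S3=27, S4=26, S5=30.
Corn regrets: 0, 15, 15, 4, 33 → max 33
Rice regrets: 31, 5, 20, 0, 0 → max 31
Rye regrets: 22, 0, 0, 3, 8 → max 22
Canola regrets: 18, 15, 16, 32, 13 → max 32
Smallest max regret = 22 → Rye.

laplace → Rye; minimax regret → Rye (agree)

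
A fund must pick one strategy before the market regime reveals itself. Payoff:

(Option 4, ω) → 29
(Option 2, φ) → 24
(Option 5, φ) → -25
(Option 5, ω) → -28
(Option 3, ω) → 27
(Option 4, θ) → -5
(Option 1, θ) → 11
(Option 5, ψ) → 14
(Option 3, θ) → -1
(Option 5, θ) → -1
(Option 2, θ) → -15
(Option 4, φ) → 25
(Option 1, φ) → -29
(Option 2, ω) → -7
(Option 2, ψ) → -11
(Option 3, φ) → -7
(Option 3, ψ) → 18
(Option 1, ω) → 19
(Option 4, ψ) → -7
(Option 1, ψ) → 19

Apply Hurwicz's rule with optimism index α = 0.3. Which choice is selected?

Option 1: 0.3·19 + 0.7·(-29) = -14.6
Option 2: 0.3·24 + 0.7·(-15) = -3.3
Option 3: 0.3·27 + 0.7·(-7) = 3.2
Option 4: 0.3·29 + 0.7·(-7) = 3.8
Option 5: 0.3·14 + 0.7·(-28) = -15.4
Highest Hurwicz score = 3.8 → Option 4.

Option 4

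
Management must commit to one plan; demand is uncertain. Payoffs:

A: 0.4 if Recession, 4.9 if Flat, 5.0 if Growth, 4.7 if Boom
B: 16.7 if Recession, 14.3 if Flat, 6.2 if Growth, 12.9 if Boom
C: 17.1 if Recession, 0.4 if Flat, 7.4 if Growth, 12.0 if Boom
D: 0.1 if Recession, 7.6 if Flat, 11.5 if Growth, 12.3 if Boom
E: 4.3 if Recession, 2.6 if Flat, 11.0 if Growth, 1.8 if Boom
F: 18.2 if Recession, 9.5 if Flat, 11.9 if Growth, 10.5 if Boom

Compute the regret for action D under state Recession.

18.1

Best payoff under Recession is 18.2.
Regret = 18.2 − 0.1 = 18.1.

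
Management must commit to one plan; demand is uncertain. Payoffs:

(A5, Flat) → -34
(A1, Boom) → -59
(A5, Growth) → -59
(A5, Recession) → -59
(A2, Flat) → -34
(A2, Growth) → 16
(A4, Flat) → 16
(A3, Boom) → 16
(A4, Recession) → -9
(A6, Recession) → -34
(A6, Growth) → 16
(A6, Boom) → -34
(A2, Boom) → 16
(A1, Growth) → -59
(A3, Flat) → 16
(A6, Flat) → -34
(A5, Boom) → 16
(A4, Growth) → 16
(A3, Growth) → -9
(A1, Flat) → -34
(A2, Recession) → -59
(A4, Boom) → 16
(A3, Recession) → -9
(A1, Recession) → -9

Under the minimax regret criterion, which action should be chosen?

Column bests: Recession=-9, Flat=16, Growth=16, Boom=16.
A1 regrets: 0, 50, 75, 75 → max 75
A2 regrets: 50, 50, 0, 0 → max 50
A3 regrets: 0, 0, 25, 0 → max 25
A4 regrets: 0, 0, 0, 0 → max 0
A5 regrets: 50, 50, 75, 0 → max 75
A6 regrets: 25, 50, 0, 50 → max 50
Smallest max regret = 0 → A4.

A4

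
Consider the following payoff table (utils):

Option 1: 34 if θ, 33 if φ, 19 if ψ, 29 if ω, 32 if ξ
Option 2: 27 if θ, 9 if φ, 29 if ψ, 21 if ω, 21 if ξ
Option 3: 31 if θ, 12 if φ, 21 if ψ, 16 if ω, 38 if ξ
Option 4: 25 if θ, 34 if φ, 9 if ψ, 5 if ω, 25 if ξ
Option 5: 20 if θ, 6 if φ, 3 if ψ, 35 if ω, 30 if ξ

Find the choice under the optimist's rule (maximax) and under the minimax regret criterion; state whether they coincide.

maximax → Option 3; minimax regret → Option 1 (disagree)

Row maxima: Option 1=34, Option 2=29, Option 3=38, Option 4=34, Option 5=35
Best best-case = 38 → Option 3.
Column bests: θ=34, φ=34, ψ=29, ω=35, ξ=38.
Option 1 regrets: 0, 1, 10, 6, 6 → max 10
Option 2 regrets: 7, 25, 0, 14, 17 → max 25
Option 3 regrets: 3, 22, 8, 19, 0 → max 22
Option 4 regrets: 9, 0, 20, 30, 13 → max 30
Option 5 regrets: 14, 28, 26, 0, 8 → max 28
Smallest max regret = 10 → Option 1.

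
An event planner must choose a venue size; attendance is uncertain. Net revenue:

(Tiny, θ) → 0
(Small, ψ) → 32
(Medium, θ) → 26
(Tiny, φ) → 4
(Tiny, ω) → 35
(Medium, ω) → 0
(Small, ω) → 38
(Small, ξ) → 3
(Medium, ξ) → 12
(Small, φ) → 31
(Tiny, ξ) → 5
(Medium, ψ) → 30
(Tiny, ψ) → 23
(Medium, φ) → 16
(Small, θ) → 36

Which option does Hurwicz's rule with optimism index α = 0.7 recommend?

Small

Tiny: 0.7·35 + 0.3·0 = 24.5
Small: 0.7·38 + 0.3·3 = 27.5
Medium: 0.7·30 + 0.3·0 = 21
Highest Hurwicz score = 27.5 → Small.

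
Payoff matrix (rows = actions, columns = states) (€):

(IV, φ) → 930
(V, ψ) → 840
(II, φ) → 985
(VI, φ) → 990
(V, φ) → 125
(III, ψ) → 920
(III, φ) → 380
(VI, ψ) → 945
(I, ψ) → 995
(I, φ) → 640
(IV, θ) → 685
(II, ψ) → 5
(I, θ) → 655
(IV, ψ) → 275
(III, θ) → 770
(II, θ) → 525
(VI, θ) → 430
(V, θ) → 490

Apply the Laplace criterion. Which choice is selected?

Row averages: I=2290/3, II=505, III=690, IV=630, V=485, VI=2365/3
Highest average = 2365/3 → VI.

VI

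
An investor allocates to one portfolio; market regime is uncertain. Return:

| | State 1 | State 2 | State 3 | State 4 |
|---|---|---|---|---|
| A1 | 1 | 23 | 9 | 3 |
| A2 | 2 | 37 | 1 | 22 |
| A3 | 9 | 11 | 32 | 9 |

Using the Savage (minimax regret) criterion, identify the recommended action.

A1

Column bests: State 1=9, State 2=37, State 3=32, State 4=22.
A1 regrets: 8, 14, 23, 19 → max 23
A2 regrets: 7, 0, 31, 0 → max 31
A3 regrets: 0, 26, 0, 13 → max 26
Smallest max regret = 23 → A1.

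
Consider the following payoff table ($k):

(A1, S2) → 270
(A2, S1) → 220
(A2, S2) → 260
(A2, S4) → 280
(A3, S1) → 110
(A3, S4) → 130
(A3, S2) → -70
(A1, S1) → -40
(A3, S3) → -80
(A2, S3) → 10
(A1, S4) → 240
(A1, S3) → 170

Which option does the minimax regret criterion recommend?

A2

Column bests: S1=220, S2=270, S3=170, S4=280.
A1 regrets: 260, 0, 0, 40 → max 260
A2 regrets: 0, 10, 160, 0 → max 160
A3 regrets: 110, 340, 250, 150 → max 340
Smallest max regret = 160 → A2.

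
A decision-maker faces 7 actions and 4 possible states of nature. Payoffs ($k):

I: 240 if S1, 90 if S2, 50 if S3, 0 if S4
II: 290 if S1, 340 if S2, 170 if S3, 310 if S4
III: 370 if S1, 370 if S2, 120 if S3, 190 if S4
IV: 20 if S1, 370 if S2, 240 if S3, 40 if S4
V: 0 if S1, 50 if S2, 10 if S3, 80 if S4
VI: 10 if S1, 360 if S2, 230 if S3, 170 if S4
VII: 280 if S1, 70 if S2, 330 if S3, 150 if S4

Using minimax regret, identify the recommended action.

Column bests: S1=370, S2=370, S3=330, S4=310.
I regrets: 130, 280, 280, 310 → max 310
II regrets: 80, 30, 160, 0 → max 160
III regrets: 0, 0, 210, 120 → max 210
IV regrets: 350, 0, 90, 270 → max 350
V regrets: 370, 320, 320, 230 → max 370
VI regrets: 360, 10, 100, 140 → max 360
VII regrets: 90, 300, 0, 160 → max 300
Smallest max regret = 160 → II.

II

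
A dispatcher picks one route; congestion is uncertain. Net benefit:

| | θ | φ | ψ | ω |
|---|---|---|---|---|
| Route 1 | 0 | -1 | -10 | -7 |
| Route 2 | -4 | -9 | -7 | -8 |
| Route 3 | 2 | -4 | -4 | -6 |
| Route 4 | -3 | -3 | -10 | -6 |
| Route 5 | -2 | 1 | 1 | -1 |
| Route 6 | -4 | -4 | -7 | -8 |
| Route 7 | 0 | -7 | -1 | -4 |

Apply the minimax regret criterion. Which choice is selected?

Route 5

Column bests: θ=2, φ=1, ψ=1, ω=-1.
Route 1 regrets: 2, 2, 11, 6 → max 11
Route 2 regrets: 6, 10, 8, 7 → max 10
Route 3 regrets: 0, 5, 5, 5 → max 5
Route 4 regrets: 5, 4, 11, 5 → max 11
Route 5 regrets: 4, 0, 0, 0 → max 4
Route 6 regrets: 6, 5, 8, 7 → max 8
Route 7 regrets: 2, 8, 2, 3 → max 8
Smallest max regret = 4 → Route 5.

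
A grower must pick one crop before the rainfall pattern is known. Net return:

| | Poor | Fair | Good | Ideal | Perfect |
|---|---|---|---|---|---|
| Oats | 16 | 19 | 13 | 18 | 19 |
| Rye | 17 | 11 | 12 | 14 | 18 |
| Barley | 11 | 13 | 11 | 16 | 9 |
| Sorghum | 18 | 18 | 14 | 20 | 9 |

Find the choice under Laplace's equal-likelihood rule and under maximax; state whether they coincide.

Row averages: Oats=17, Rye=14.4, Barley=12, Sorghum=15.8
Highest average = 17 → Oats.
Row maxima: Oats=19, Rye=18, Barley=16, Sorghum=20
Best best-case = 20 → Sorghum.

laplace → Oats; maximax → Sorghum (disagree)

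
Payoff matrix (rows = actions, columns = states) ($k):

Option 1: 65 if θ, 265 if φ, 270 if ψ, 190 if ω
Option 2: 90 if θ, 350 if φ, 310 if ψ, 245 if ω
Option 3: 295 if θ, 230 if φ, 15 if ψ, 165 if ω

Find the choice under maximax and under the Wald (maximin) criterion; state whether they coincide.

maximax → Option 2; maximin → Option 2 (agree)

Row maxima: Option 1=270, Option 2=350, Option 3=295
Best best-case = 350 → Option 2.
Row minima: Option 1=65, Option 2=90, Option 3=15
Best worst-case = 90 → Option 2.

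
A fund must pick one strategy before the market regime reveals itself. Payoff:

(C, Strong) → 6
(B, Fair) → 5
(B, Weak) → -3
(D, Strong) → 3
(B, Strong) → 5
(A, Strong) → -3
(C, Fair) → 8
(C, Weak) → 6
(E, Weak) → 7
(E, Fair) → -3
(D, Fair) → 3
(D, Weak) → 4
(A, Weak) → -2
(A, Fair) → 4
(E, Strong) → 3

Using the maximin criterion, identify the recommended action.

Row minima: A=-3, B=-3, C=6, D=3, E=-3
Best worst-case = 6 → C.

C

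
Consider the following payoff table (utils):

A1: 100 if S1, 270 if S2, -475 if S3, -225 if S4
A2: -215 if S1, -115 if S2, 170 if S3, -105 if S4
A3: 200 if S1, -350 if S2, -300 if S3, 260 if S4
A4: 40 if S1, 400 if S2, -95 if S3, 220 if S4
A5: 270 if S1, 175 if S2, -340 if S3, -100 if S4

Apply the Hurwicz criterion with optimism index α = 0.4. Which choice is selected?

A4

A1: 0.4·270 + 0.6·(-475) = -177
A2: 0.4·170 + 0.6·(-215) = -61
A3: 0.4·260 + 0.6·(-350) = -106
A4: 0.4·400 + 0.6·(-95) = 103
A5: 0.4·270 + 0.6·(-340) = -96
Highest Hurwicz score = 103 → A4.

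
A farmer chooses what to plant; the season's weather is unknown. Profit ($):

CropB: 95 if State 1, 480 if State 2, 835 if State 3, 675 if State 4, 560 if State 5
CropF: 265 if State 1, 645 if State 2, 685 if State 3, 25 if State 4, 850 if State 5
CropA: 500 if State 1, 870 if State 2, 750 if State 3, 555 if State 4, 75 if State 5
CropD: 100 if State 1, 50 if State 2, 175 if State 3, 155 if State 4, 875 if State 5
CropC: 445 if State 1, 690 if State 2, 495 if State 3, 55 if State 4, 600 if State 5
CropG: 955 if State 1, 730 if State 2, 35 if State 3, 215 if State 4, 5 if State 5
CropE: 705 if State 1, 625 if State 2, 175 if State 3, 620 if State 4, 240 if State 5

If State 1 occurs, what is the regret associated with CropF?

Best payoff under State 1 is 955.
Regret = 955 − 265 = 690.

690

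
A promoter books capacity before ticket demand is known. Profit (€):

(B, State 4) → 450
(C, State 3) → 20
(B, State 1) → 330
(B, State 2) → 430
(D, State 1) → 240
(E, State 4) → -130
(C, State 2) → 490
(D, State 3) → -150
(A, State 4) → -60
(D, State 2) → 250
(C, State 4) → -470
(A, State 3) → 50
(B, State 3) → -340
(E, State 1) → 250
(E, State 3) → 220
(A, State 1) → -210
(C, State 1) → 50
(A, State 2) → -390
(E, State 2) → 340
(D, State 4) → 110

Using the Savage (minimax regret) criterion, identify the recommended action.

D

Column bests: State 1=330, State 2=490, State 3=220, State 4=450.
A regrets: 540, 880, 170, 510 → max 880
B regrets: 0, 60, 560, 0 → max 560
C regrets: 280, 0, 200, 920 → max 920
D regrets: 90, 240, 370, 340 → max 370
E regrets: 80, 150, 0, 580 → max 580
Smallest max regret = 370 → D.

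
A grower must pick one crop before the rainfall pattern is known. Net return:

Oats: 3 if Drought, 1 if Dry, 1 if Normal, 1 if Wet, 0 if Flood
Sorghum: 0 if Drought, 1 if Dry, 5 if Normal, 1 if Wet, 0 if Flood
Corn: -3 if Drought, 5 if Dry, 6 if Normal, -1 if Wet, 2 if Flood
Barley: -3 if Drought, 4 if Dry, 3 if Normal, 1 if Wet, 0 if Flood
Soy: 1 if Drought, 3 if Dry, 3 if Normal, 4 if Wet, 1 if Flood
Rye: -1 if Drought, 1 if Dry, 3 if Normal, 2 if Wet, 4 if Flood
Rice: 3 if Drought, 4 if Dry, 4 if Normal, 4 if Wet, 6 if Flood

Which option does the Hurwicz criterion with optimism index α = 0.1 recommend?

Oats: 0.1·3 + 0.9·0 = 0.3
Sorghum: 0.1·5 + 0.9·0 = 0.5
Corn: 0.1·6 + 0.9·(-3) = -2.1
Barley: 0.1·4 + 0.9·(-3) = -2.3
Soy: 0.1·4 + 0.9·1 = 1.3
Rye: 0.1·4 + 0.9·(-1) = -0.5
Rice: 0.1·6 + 0.9·3 = 3.3
Highest Hurwicz score = 3.3 → Rice.

Rice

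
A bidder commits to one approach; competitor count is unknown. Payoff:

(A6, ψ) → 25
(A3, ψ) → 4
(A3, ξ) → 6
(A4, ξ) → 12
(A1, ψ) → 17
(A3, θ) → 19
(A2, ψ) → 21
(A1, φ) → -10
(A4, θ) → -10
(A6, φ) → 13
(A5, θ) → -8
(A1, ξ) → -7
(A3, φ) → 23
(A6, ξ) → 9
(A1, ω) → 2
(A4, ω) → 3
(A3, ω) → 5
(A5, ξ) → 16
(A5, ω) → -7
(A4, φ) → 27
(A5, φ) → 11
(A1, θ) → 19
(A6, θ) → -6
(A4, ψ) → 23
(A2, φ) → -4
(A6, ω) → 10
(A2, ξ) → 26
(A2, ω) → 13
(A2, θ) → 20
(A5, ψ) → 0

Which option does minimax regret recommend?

Column bests: θ=20, φ=27, ψ=25, ω=13, ξ=26.
A1 regrets: 1, 37, 8, 11, 33 → max 37
A2 regrets: 0, 31, 4, 0, 0 → max 31
A3 regrets: 1, 4, 21, 8, 20 → max 21
A4 regrets: 30, 0, 2, 10, 14 → max 30
A5 regrets: 28, 16, 25, 20, 10 → max 28
A6 regrets: 26, 14, 0, 3, 17 → max 26
Smallest max regret = 21 → A3.

A3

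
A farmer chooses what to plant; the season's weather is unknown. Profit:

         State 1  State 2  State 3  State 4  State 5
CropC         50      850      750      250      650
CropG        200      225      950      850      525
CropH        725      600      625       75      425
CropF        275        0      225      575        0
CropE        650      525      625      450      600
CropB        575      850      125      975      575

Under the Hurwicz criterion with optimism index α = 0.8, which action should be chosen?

CropC: 0.8·850 + 0.2·50 = 690
CropG: 0.8·950 + 0.2·200 = 800
CropH: 0.8·725 + 0.2·75 = 595
CropF: 0.8·575 + 0.2·0 = 460
CropE: 0.8·650 + 0.2·450 = 610
CropB: 0.8·975 + 0.2·125 = 805
Highest Hurwicz score = 805 → CropB.

CropB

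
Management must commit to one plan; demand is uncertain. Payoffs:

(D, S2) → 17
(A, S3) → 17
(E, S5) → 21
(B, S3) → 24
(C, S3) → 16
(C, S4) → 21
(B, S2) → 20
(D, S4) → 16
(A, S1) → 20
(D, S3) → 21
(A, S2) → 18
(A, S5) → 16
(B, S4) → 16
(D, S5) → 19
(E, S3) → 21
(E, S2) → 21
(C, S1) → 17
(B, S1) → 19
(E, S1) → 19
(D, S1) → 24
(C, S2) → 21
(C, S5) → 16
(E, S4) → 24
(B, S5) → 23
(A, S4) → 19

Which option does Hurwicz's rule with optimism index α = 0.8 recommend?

E

A: 0.8·20 + 0.2·16 = 19.2
B: 0.8·24 + 0.2·16 = 22.4
C: 0.8·21 + 0.2·16 = 20
D: 0.8·24 + 0.2·16 = 22.4
E: 0.8·24 + 0.2·19 = 23
Highest Hurwicz score = 23 → E.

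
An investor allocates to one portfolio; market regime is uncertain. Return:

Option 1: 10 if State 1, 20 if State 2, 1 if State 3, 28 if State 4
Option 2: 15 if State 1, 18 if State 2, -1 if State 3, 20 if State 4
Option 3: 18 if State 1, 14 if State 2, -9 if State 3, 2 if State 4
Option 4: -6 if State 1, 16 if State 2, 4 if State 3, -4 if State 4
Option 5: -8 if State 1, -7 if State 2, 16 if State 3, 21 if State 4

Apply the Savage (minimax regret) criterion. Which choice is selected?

Option 1

Column bests: State 1=18, State 2=20, State 3=16, State 4=28.
Option 1 regrets: 8, 0, 15, 0 → max 15
Option 2 regrets: 3, 2, 17, 8 → max 17
Option 3 regrets: 0, 6, 25, 26 → max 26
Option 4 regrets: 24, 4, 12, 32 → max 32
Option 5 regrets: 26, 27, 0, 7 → max 27
Smallest max regret = 15 → Option 1.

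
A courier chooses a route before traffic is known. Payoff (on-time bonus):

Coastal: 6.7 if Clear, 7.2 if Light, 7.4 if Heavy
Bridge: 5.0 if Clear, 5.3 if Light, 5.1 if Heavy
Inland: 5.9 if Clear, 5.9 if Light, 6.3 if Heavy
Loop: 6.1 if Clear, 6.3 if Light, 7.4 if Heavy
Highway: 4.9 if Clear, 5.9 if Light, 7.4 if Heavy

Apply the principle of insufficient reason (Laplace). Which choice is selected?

Coastal

Row averages: Coastal=7.1, Bridge=77/15, Inland=181/30, Loop=6.6, Highway=91/15
Highest average = 7.1 → Coastal.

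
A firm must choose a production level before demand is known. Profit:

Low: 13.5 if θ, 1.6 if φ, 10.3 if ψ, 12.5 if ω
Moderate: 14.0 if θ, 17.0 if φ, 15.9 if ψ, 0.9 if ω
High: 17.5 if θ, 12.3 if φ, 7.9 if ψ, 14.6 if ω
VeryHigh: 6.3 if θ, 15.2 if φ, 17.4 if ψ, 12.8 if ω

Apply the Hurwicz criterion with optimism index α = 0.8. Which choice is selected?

Low: 0.8·13.5 + 0.2·1.6 = 11.12
Moderate: 0.8·17.0 + 0.2·0.9 = 13.78
High: 0.8·17.5 + 0.2·7.9 = 15.58
VeryHigh: 0.8·17.4 + 0.2·6.3 = 15.18
Highest Hurwicz score = 15.58 → High.

High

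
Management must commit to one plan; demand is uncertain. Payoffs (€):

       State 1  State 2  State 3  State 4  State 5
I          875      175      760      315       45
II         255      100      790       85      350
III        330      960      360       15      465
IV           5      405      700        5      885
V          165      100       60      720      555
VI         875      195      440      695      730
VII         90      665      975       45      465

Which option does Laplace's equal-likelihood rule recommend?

VI

Row averages: I=434, II=316, III=426, IV=400, V=320, VI=587, VII=448
Highest average = 587 → VI.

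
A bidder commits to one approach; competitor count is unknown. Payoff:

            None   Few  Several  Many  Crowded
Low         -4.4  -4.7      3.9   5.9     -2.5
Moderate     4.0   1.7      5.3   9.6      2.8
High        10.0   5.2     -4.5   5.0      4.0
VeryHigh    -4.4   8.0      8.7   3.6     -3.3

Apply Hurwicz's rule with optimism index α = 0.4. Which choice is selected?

Moderate

Low: 0.4·5.9 + 0.6·(-4.7) = -0.46
Moderate: 0.4·9.6 + 0.6·1.7 = 4.86
High: 0.4·10.0 + 0.6·(-4.5) = 1.3
VeryHigh: 0.4·8.7 + 0.6·(-4.4) = 0.84
Highest Hurwicz score = 4.86 → Moderate.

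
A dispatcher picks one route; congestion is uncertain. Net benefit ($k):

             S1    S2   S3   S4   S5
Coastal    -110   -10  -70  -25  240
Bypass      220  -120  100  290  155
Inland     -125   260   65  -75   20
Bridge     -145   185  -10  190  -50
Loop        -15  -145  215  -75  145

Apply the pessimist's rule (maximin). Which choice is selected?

Coastal

Row minima: Coastal=-110, Bypass=-120, Inland=-125, Bridge=-145, Loop=-145
Best worst-case = -110 → Coastal.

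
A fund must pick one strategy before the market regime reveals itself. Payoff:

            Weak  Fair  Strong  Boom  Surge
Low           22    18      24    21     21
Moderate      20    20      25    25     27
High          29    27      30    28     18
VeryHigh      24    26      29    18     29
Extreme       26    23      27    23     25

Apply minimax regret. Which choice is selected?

Extreme

Column bests: Weak=29, Fair=27, Strong=30, Boom=28, Surge=29.
Low regrets: 7, 9, 6, 7, 8 → max 9
Moderate regrets: 9, 7, 5, 3, 2 → max 9
High regrets: 0, 0, 0, 0, 11 → max 11
VeryHigh regrets: 5, 1, 1, 10, 0 → max 10
Extreme regrets: 3, 4, 3, 5, 4 → max 5
Smallest max regret = 5 → Extreme.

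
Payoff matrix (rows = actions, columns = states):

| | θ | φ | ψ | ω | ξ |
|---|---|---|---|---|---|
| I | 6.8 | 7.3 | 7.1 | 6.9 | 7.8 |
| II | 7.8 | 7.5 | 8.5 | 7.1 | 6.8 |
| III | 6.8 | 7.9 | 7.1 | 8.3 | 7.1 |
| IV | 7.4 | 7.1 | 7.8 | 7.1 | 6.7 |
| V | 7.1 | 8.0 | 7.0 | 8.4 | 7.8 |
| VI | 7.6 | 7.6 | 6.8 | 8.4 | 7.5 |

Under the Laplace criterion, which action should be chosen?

Row averages: I=7.18, II=7.54, III=7.44, IV=7.22, V=7.66, VI=7.58
Highest average = 7.66 → V.

V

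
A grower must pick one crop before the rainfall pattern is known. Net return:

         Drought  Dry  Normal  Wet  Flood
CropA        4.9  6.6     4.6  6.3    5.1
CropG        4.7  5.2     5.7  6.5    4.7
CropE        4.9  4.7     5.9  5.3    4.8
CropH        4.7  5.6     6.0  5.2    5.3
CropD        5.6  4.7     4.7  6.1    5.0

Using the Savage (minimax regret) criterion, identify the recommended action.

Column bests: Drought=5.6, Dry=6.6, Normal=6.0, Wet=6.5, Flood=5.3.
CropA regrets: 0.7, 0.0, 1.4, 0.2, 0.2 → max 1.4
CropG regrets: 0.9, 1.4, 0.3, 0.0, 0.6 → max 1.4
CropE regrets: 0.7, 1.9, 0.1, 1.2, 0.5 → max 1.9
CropH regrets: 0.9, 1.0, 0.0, 1.3, 0.0 → max 1.3
CropD regrets: 0.0, 1.9, 1.3, 0.4, 0.3 → max 1.9
Smallest max regret = 1.3 → CropH.

CropH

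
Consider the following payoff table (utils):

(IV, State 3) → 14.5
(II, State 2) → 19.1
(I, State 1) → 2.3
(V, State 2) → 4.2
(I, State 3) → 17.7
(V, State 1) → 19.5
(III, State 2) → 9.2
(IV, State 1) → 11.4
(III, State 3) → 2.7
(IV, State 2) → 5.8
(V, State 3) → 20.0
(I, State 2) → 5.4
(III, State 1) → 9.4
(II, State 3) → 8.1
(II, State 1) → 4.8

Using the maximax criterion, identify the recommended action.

V

Row maxima: I=17.7, II=19.1, III=9.4, IV=14.5, V=20.0
Best best-case = 20.0 → V.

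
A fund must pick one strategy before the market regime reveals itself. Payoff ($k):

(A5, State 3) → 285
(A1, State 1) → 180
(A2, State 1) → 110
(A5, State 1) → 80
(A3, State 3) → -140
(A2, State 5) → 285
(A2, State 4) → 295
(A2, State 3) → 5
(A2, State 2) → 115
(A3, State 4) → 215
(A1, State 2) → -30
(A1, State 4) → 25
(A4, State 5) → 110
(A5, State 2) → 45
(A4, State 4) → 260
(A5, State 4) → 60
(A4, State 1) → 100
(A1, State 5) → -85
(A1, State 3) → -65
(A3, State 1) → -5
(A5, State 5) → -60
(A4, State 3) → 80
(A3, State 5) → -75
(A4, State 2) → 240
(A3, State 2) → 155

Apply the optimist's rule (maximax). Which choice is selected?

A2

Row maxima: A1=180, A2=295, A3=215, A4=260, A5=285
Best best-case = 295 → A2.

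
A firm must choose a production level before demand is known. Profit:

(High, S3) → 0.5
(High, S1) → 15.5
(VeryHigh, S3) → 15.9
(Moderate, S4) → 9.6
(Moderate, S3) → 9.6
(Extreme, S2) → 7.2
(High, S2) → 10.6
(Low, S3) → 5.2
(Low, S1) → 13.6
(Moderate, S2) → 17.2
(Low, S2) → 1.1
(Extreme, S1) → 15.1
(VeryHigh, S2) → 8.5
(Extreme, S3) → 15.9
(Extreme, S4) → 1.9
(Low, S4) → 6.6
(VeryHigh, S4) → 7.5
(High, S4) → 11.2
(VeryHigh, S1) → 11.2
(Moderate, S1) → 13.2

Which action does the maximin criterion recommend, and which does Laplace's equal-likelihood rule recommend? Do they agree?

Row minima: Low=1.1, Moderate=9.6, High=0.5, VeryHigh=7.5, Extreme=1.9
Best worst-case = 9.6 → Moderate.
Row averages: Low=6.625, Moderate=12.4, High=9.45, VeryHigh=10.775, Extreme=10.025
Highest average = 12.4 → Moderate.

maximin → Moderate; laplace → Moderate (agree)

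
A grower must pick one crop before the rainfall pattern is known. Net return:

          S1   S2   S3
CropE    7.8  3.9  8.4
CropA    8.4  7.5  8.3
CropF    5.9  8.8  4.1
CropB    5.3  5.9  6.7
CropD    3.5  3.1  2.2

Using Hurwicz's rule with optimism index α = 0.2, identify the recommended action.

CropE: 0.2·8.4 + 0.8·3.9 = 4.8
CropA: 0.2·8.4 + 0.8·7.5 = 7.68
CropF: 0.2·8.8 + 0.8·4.1 = 5.04
CropB: 0.2·6.7 + 0.8·5.3 = 5.58
CropD: 0.2·3.5 + 0.8·2.2 = 2.46
Highest Hurwicz score = 7.68 → CropA.

CropA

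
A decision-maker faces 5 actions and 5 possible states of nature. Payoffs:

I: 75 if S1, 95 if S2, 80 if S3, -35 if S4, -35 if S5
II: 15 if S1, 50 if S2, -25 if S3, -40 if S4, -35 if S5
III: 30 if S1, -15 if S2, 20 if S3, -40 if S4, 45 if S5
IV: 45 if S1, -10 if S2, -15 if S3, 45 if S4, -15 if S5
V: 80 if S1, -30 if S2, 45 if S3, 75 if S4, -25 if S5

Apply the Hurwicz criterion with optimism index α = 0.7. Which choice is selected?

I: 0.7·95 + 0.3·(-35) = 56
II: 0.7·50 + 0.3·(-40) = 23
III: 0.7·45 + 0.3·(-40) = 19.5
IV: 0.7·45 + 0.3·(-15) = 27
V: 0.7·80 + 0.3·(-30) = 47
Highest Hurwicz score = 56 → I.

I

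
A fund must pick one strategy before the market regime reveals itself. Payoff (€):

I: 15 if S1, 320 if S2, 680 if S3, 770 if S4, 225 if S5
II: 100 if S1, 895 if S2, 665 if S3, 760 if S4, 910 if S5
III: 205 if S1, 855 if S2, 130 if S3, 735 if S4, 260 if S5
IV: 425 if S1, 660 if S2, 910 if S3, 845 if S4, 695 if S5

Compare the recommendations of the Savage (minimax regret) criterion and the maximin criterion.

minimax regret → IV; maximin → IV (agree)

Column bests: S1=425, S2=895, S3=910, S4=845, S5=910.
I regrets: 410, 575, 230, 75, 685 → max 685
II regrets: 325, 0, 245, 85, 0 → max 325
III regrets: 220, 40, 780, 110, 650 → max 780
IV regrets: 0, 235, 0, 0, 215 → max 235
Smallest max regret = 235 → IV.
Row minima: I=15, II=100, III=130, IV=425
Best worst-case = 425 → IV.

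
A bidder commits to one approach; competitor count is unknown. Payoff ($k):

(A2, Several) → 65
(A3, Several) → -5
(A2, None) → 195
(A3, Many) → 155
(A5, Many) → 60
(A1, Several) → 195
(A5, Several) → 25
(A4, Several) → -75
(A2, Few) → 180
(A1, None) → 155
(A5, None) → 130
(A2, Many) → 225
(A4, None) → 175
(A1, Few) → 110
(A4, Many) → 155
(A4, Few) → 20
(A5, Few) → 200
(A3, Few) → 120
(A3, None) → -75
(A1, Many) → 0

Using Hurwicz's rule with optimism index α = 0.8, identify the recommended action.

A1: 0.8·195 + 0.2·0 = 156
A2: 0.8·225 + 0.2·65 = 193
A3: 0.8·155 + 0.2·(-75) = 109
A4: 0.8·175 + 0.2·(-75) = 125
A5: 0.8·200 + 0.2·25 = 165
Highest Hurwicz score = 193 → A2.

A2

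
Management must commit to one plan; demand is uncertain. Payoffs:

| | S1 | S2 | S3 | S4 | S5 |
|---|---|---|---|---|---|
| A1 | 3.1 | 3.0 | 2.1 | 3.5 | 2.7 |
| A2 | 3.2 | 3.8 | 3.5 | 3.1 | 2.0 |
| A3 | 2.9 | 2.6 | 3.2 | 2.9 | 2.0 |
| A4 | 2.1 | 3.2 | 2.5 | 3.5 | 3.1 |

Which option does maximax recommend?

Row maxima: A1=3.5, A2=3.8, A3=3.2, A4=3.5
Best best-case = 3.8 → A2.

A2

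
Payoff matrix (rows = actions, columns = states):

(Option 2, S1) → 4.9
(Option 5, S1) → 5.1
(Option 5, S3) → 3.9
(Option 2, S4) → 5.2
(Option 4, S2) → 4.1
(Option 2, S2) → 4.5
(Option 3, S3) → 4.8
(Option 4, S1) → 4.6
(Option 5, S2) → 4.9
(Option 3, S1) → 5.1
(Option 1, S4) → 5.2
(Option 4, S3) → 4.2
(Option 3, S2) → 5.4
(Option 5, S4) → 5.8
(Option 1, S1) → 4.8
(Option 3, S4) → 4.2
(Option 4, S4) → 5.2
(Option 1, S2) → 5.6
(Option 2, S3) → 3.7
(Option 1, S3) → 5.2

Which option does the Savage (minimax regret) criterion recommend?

Option 1

Column bests: S1=5.1, S2=5.6, S3=5.2, S4=5.8.
Option 1 regrets: 0.3, 0.0, 0.0, 0.6 → max 0.6
Option 2 regrets: 0.2, 1.1, 1.5, 0.6 → max 1.5
Option 3 regrets: 0.0, 0.2, 0.4, 1.6 → max 1.6
Option 4 regrets: 0.5, 1.5, 1.0, 0.6 → max 1.5
Option 5 regrets: 0.0, 0.7, 1.3, 0.0 → max 1.3
Smallest max regret = 0.6 → Option 1.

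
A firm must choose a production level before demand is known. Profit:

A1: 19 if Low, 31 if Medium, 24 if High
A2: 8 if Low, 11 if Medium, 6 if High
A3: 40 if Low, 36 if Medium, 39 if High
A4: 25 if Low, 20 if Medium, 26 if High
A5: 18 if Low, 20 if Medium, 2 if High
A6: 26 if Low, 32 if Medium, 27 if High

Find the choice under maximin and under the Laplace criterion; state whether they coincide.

Row minima: A1=19, A2=6, A3=36, A4=20, A5=2, A6=26
Best worst-case = 36 → A3.
Row averages: A1=74/3, A2=25/3, A3=115/3, A4=71/3, A5=40/3, A6=85/3
Highest average = 115/3 → A3.

maximin → A3; laplace → A3 (agree)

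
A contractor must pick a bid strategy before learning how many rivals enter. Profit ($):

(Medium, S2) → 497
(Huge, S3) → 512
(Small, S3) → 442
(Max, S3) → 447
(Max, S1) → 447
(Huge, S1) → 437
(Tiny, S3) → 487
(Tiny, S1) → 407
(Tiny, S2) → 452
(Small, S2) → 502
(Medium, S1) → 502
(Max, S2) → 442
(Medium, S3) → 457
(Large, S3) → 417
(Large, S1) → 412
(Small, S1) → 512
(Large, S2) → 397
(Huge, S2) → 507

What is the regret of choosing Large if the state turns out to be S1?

100

Best payoff under S1 is 512.
Regret = 512 − 412 = 100.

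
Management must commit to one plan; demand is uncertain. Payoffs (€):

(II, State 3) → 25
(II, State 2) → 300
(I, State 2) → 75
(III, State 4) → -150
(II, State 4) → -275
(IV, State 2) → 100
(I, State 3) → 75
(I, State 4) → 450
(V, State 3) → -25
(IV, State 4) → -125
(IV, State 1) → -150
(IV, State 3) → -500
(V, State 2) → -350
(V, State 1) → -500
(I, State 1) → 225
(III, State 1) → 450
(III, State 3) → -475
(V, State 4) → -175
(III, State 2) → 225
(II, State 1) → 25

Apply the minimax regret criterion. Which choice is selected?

I

Column bests: State 1=450, State 2=300, State 3=75, State 4=450.
I regrets: 225, 225, 0, 0 → max 225
II regrets: 425, 0, 50, 725 → max 725
III regrets: 0, 75, 550, 600 → max 600
IV regrets: 600, 200, 575, 575 → max 600
V regrets: 950, 650, 100, 625 → max 950
Smallest max regret = 225 → I.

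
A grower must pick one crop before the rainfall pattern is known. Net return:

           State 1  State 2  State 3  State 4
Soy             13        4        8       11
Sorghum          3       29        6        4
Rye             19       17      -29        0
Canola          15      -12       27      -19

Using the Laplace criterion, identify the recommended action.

Row averages: Soy=9, Sorghum=10.5, Rye=1.75, Canola=2.75
Highest average = 10.5 → Sorghum.

Sorghum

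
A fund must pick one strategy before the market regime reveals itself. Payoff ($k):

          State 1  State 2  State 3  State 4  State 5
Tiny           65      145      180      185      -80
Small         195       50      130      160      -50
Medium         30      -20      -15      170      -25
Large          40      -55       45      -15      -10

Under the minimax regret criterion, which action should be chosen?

Column bests: State 1=195, State 2=145, State 3=180, State 4=185, State 5=-10.
Tiny regrets: 130, 0, 0, 0, 70 → max 130
Small regrets: 0, 95, 50, 25, 40 → max 95
Medium regrets: 165, 165, 195, 15, 15 → max 195
Large regrets: 155, 200, 135, 200, 0 → max 200
Smallest max regret = 95 → Small.

Small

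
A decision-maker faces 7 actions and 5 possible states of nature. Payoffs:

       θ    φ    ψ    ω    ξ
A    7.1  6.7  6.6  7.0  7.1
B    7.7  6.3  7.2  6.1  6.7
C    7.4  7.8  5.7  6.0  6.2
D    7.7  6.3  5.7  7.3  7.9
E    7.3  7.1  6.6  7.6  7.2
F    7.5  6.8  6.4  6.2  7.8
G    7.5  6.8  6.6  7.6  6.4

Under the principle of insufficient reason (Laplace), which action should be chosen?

Row averages: A=6.9, B=6.8, C=6.62, D=6.98, E=7.16, F=6.94, G=6.98
Highest average = 7.16 → E.

E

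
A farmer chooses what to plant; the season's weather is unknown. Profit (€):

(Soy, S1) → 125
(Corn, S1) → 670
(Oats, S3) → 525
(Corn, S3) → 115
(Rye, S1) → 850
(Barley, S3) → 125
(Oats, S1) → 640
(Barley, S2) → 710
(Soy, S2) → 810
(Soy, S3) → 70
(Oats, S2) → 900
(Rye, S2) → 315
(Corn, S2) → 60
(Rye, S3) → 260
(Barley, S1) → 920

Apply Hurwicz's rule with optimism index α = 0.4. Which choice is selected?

Soy: 0.4·810 + 0.6·70 = 366
Oats: 0.4·900 + 0.6·525 = 675
Corn: 0.4·670 + 0.6·60 = 304
Rye: 0.4·850 + 0.6·260 = 496
Barley: 0.4·920 + 0.6·125 = 443
Highest Hurwicz score = 675 → Oats.

Oats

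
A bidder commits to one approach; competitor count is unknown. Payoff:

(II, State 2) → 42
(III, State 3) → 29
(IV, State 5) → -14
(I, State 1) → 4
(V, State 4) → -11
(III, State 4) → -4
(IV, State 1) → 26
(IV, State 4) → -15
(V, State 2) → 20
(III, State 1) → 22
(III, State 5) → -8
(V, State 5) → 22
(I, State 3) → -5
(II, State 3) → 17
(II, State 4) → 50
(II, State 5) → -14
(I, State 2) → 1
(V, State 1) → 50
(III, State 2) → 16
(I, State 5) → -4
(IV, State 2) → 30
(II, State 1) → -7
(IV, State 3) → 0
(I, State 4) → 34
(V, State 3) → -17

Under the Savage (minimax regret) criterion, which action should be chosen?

Column bests: State 1=50, State 2=42, State 3=29, State 4=50, State 5=22.
I regrets: 46, 41, 34, 16, 26 → max 46
II regrets: 57, 0, 12, 0, 36 → max 57
III regrets: 28, 26, 0, 54, 30 → max 54
IV regrets: 24, 12, 29, 65, 36 → max 65
V regrets: 0, 22, 46, 61, 0 → max 61
Smallest max regret = 46 → I.

I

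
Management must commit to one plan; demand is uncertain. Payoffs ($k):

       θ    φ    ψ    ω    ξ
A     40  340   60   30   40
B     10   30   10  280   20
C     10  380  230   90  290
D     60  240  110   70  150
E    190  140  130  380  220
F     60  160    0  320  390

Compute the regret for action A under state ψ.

Best payoff under ψ is 230.
Regret = 230 − 60 = 170.

170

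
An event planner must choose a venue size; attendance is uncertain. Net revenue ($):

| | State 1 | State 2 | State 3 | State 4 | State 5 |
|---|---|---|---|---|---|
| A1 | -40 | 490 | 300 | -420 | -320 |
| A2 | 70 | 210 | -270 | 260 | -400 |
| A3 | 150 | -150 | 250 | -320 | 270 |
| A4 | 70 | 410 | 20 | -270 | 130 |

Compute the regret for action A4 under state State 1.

80

Best payoff under State 1 is 150.
Regret = 150 − 70 = 80.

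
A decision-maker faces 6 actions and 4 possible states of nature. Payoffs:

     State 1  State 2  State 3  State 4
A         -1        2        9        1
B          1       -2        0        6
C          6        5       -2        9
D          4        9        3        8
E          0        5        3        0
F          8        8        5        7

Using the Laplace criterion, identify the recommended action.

Row averages: A=2.75, B=1.25, C=4.5, D=6, E=2, F=7
Highest average = 7 → F.

F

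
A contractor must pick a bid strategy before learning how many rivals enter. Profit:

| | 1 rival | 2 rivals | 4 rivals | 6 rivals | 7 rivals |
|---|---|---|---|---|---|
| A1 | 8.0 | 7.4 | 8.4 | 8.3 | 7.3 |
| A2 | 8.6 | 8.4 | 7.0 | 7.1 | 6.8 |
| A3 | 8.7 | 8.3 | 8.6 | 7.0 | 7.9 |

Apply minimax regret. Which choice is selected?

Column bests: 1 rival=8.7, 2 rivals=8.4, 4 rivals=8.6, 6 rivals=8.3, 7 rivals=7.9.
A1 regrets: 0.7, 1.0, 0.2, 0.0, 0.6 → max 1.0
A2 regrets: 0.1, 0.0, 1.6, 1.2, 1.1 → max 1.6
A3 regrets: 0.0, 0.1, 0.0, 1.3, 0.0 → max 1.3
Smallest max regret = 1.0 → A1.

A1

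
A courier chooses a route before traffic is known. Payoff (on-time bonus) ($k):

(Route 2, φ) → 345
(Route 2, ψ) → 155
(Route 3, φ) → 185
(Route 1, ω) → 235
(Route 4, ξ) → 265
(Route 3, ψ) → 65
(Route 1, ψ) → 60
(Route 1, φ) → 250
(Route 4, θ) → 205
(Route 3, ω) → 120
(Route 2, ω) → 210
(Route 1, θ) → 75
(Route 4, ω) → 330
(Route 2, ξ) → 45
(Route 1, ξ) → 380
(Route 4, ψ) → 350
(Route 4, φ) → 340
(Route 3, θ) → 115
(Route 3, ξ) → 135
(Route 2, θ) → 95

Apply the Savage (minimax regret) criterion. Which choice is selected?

Route 4

Column bests: θ=205, φ=345, ψ=350, ω=330, ξ=380.
Route 1 regrets: 130, 95, 290, 95, 0 → max 290
Route 2 regrets: 110, 0, 195, 120, 335 → max 335
Route 3 regrets: 90, 160, 285, 210, 245 → max 285
Route 4 regrets: 0, 5, 0, 0, 115 → max 115
Smallest max regret = 115 → Route 4.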